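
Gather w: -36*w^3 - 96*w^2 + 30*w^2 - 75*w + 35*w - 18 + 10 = -36*w^3 - 66*w^2 - 40*w - 8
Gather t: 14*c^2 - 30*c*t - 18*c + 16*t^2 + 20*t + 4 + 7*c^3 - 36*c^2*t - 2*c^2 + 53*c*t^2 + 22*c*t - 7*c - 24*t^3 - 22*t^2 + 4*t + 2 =7*c^3 + 12*c^2 - 25*c - 24*t^3 + t^2*(53*c - 6) + t*(-36*c^2 - 8*c + 24) + 6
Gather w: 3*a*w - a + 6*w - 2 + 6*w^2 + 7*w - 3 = -a + 6*w^2 + w*(3*a + 13) - 5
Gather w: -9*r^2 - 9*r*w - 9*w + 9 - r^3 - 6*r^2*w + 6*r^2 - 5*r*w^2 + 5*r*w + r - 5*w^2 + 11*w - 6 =-r^3 - 3*r^2 + r + w^2*(-5*r - 5) + w*(-6*r^2 - 4*r + 2) + 3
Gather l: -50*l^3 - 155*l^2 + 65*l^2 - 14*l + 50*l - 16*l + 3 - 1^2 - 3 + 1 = -50*l^3 - 90*l^2 + 20*l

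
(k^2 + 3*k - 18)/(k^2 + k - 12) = (k + 6)/(k + 4)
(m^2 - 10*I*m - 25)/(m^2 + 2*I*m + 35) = (m - 5*I)/(m + 7*I)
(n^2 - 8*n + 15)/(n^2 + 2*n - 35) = (n - 3)/(n + 7)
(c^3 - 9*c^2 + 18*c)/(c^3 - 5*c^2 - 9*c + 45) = c*(c - 6)/(c^2 - 2*c - 15)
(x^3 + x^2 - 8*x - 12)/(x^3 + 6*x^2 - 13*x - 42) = (x + 2)/(x + 7)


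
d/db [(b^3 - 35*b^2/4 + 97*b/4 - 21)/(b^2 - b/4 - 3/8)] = 2*(32*b^4 - 16*b^3 - 742*b^2 + 1554*b - 459)/(64*b^4 - 32*b^3 - 44*b^2 + 12*b + 9)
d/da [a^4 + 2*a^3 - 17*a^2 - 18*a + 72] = 4*a^3 + 6*a^2 - 34*a - 18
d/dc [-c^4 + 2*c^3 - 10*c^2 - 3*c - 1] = -4*c^3 + 6*c^2 - 20*c - 3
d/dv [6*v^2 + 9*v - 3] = 12*v + 9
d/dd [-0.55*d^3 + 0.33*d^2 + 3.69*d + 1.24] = -1.65*d^2 + 0.66*d + 3.69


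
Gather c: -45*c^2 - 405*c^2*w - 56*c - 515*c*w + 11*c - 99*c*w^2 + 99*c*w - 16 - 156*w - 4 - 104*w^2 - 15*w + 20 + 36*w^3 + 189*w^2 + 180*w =c^2*(-405*w - 45) + c*(-99*w^2 - 416*w - 45) + 36*w^3 + 85*w^2 + 9*w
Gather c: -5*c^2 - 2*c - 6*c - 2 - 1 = -5*c^2 - 8*c - 3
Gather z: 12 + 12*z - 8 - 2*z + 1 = 10*z + 5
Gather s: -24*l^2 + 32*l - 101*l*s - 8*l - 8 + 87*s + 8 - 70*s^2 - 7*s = -24*l^2 + 24*l - 70*s^2 + s*(80 - 101*l)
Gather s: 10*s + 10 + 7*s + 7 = 17*s + 17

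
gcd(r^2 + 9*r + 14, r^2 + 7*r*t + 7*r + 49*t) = r + 7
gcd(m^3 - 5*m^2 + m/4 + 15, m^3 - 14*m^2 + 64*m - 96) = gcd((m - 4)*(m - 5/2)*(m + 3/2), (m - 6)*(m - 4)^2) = m - 4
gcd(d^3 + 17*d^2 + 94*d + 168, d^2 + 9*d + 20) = d + 4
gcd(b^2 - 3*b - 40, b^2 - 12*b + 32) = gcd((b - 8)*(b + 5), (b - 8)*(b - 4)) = b - 8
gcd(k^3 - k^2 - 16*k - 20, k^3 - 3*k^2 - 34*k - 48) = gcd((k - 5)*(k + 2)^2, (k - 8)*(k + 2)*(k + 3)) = k + 2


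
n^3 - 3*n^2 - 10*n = n*(n - 5)*(n + 2)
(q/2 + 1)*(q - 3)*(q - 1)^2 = q^4/2 - 3*q^3/2 - 3*q^2/2 + 11*q/2 - 3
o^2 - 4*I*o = o*(o - 4*I)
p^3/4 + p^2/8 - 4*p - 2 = (p/4 + 1)*(p - 4)*(p + 1/2)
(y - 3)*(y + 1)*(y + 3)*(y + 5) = y^4 + 6*y^3 - 4*y^2 - 54*y - 45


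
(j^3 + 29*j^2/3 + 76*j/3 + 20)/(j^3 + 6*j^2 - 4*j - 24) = (j + 5/3)/(j - 2)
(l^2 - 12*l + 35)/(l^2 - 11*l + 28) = (l - 5)/(l - 4)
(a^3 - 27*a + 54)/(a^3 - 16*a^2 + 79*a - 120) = (a^2 + 3*a - 18)/(a^2 - 13*a + 40)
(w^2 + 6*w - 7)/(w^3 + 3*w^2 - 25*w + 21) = 1/(w - 3)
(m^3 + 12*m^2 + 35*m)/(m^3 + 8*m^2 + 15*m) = (m + 7)/(m + 3)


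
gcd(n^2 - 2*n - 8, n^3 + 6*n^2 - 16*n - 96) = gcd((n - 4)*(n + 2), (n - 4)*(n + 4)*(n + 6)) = n - 4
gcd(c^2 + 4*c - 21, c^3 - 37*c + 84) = c^2 + 4*c - 21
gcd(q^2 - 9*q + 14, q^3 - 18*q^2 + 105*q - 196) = q - 7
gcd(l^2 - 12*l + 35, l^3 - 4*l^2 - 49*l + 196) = l - 7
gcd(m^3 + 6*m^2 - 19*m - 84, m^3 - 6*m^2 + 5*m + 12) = m - 4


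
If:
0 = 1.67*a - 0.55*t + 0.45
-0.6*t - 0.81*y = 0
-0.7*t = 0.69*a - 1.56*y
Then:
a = -0.24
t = 0.09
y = -0.07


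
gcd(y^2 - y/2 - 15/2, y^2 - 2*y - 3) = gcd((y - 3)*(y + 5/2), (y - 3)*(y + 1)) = y - 3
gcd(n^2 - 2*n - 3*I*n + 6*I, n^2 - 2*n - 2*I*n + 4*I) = n - 2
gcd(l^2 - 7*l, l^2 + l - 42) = 1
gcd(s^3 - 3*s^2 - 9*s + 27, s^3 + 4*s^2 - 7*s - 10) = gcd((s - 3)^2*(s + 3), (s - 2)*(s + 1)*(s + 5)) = 1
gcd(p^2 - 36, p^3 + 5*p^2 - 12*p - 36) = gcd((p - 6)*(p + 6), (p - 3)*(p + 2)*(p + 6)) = p + 6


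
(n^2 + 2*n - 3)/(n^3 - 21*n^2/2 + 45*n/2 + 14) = 2*(n^2 + 2*n - 3)/(2*n^3 - 21*n^2 + 45*n + 28)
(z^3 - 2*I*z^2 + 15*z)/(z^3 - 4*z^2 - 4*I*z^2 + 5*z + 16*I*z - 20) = z*(z + 3*I)/(z^2 + z*(-4 + I) - 4*I)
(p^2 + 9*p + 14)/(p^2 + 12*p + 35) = (p + 2)/(p + 5)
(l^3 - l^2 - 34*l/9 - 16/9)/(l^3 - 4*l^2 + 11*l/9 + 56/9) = (3*l + 2)/(3*l - 7)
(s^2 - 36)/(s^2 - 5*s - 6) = (s + 6)/(s + 1)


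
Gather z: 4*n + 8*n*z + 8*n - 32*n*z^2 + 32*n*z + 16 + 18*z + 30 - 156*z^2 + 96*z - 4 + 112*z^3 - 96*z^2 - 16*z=12*n + 112*z^3 + z^2*(-32*n - 252) + z*(40*n + 98) + 42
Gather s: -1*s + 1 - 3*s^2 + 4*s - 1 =-3*s^2 + 3*s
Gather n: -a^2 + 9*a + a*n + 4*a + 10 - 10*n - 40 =-a^2 + 13*a + n*(a - 10) - 30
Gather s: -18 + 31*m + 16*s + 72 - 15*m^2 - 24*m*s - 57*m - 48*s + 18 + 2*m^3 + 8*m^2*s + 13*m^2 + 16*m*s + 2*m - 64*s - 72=2*m^3 - 2*m^2 - 24*m + s*(8*m^2 - 8*m - 96)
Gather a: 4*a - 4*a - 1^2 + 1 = 0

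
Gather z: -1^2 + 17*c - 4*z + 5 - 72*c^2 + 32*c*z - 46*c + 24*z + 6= -72*c^2 - 29*c + z*(32*c + 20) + 10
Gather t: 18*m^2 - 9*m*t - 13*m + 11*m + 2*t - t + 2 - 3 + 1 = 18*m^2 - 2*m + t*(1 - 9*m)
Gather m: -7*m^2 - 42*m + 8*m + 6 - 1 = -7*m^2 - 34*m + 5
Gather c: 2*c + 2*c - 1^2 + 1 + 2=4*c + 2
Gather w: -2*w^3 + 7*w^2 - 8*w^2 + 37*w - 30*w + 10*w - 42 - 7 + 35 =-2*w^3 - w^2 + 17*w - 14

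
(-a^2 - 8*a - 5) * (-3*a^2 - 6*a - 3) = 3*a^4 + 30*a^3 + 66*a^2 + 54*a + 15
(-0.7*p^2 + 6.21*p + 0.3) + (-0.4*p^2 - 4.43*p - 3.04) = -1.1*p^2 + 1.78*p - 2.74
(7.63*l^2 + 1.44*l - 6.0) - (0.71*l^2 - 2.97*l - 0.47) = 6.92*l^2 + 4.41*l - 5.53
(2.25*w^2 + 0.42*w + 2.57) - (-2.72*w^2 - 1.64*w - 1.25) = 4.97*w^2 + 2.06*w + 3.82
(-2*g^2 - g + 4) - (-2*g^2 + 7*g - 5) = 9 - 8*g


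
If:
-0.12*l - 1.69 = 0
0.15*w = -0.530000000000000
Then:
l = -14.08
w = -3.53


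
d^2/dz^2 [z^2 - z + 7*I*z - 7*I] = 2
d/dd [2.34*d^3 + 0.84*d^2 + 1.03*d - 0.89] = 7.02*d^2 + 1.68*d + 1.03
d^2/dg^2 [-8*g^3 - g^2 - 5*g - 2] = -48*g - 2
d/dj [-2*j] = -2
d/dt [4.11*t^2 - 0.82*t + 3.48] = 8.22*t - 0.82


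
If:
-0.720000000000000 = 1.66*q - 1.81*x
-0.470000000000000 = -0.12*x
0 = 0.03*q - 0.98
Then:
No Solution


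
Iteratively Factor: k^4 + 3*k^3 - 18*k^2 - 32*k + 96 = (k + 4)*(k^3 - k^2 - 14*k + 24) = (k - 2)*(k + 4)*(k^2 + k - 12) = (k - 2)*(k + 4)^2*(k - 3)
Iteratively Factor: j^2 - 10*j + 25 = (j - 5)*(j - 5)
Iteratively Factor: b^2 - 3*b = (b - 3)*(b)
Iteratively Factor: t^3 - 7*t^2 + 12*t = (t - 4)*(t^2 - 3*t) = (t - 4)*(t - 3)*(t)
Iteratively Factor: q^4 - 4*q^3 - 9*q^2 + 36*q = (q - 3)*(q^3 - q^2 - 12*q) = q*(q - 3)*(q^2 - q - 12) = q*(q - 4)*(q - 3)*(q + 3)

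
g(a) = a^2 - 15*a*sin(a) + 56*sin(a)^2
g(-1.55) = 35.13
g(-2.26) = 12.30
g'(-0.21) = -17.05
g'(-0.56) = -36.44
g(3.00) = 3.76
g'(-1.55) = 10.05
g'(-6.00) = 100.27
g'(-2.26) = 40.47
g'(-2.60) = 18.59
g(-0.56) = 11.65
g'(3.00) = 32.79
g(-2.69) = 0.29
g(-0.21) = 1.82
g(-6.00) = 65.52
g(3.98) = 91.20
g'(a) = -15*a*cos(a) + 2*a + 112*sin(a)*cos(a) - 15*sin(a)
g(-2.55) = 2.59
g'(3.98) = 114.72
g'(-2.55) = 23.36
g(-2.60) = 1.54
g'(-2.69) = 8.84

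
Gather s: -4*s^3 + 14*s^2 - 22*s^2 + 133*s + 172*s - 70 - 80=-4*s^3 - 8*s^2 + 305*s - 150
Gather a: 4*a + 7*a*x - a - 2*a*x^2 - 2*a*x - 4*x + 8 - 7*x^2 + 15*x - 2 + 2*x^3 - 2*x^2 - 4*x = a*(-2*x^2 + 5*x + 3) + 2*x^3 - 9*x^2 + 7*x + 6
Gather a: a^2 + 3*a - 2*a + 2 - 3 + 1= a^2 + a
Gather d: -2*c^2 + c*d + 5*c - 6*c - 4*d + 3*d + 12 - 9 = -2*c^2 - c + d*(c - 1) + 3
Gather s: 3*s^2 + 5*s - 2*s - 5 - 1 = 3*s^2 + 3*s - 6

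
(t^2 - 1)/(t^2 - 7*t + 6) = (t + 1)/(t - 6)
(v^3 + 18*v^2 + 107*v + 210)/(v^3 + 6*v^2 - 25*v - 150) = (v + 7)/(v - 5)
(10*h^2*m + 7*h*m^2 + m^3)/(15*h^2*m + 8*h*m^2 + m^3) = (2*h + m)/(3*h + m)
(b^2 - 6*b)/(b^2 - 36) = b/(b + 6)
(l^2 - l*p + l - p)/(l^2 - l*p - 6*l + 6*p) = (l + 1)/(l - 6)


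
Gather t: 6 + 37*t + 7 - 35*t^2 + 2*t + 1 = -35*t^2 + 39*t + 14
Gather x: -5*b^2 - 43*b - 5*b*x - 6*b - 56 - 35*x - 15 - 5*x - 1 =-5*b^2 - 49*b + x*(-5*b - 40) - 72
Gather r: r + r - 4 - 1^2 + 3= 2*r - 2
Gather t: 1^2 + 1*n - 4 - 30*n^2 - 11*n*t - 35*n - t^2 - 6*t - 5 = -30*n^2 - 34*n - t^2 + t*(-11*n - 6) - 8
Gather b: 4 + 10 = 14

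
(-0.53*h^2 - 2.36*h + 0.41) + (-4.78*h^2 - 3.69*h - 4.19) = -5.31*h^2 - 6.05*h - 3.78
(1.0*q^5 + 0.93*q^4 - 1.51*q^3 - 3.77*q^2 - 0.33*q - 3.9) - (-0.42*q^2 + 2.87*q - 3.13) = 1.0*q^5 + 0.93*q^4 - 1.51*q^3 - 3.35*q^2 - 3.2*q - 0.77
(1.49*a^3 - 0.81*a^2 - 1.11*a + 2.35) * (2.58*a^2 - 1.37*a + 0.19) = 3.8442*a^5 - 4.1311*a^4 - 1.471*a^3 + 7.4298*a^2 - 3.4304*a + 0.4465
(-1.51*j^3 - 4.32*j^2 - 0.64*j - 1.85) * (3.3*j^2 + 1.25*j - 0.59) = -4.983*j^5 - 16.1435*j^4 - 6.6211*j^3 - 4.3562*j^2 - 1.9349*j + 1.0915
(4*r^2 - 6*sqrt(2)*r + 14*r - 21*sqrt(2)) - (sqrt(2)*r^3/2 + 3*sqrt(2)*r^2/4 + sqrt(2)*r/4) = -sqrt(2)*r^3/2 - 3*sqrt(2)*r^2/4 + 4*r^2 - 25*sqrt(2)*r/4 + 14*r - 21*sqrt(2)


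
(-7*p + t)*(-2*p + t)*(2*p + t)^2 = 56*p^4 + 20*p^3*t - 18*p^2*t^2 - 5*p*t^3 + t^4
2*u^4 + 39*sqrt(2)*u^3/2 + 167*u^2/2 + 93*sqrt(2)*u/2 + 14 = (u + 2*sqrt(2))*(u + 7*sqrt(2))*(sqrt(2)*u + 1/2)*(sqrt(2)*u + 1)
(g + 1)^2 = g^2 + 2*g + 1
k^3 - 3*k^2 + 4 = (k - 2)^2*(k + 1)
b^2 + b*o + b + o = (b + 1)*(b + o)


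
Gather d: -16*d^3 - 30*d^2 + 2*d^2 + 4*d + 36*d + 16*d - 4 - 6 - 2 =-16*d^3 - 28*d^2 + 56*d - 12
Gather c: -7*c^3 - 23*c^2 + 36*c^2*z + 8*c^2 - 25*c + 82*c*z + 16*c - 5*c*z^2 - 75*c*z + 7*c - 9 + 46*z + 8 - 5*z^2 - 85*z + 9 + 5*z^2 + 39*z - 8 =-7*c^3 + c^2*(36*z - 15) + c*(-5*z^2 + 7*z - 2)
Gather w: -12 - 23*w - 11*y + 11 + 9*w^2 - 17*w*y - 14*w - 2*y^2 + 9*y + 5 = 9*w^2 + w*(-17*y - 37) - 2*y^2 - 2*y + 4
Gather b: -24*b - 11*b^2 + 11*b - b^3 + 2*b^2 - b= -b^3 - 9*b^2 - 14*b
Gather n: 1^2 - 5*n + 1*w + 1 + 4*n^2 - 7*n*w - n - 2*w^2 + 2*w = 4*n^2 + n*(-7*w - 6) - 2*w^2 + 3*w + 2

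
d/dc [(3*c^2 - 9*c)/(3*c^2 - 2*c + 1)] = 3*(7*c^2 + 2*c - 3)/(9*c^4 - 12*c^3 + 10*c^2 - 4*c + 1)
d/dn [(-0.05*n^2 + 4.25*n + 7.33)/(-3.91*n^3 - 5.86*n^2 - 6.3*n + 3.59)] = (-0.1955*n^4 + 33.235*n^3 + 111.2009*n^2 + 85.5486*n + 61.4365)/(15.2881*n^6 + 45.8252*n^5 + 83.6056*n^4 + 45.7622*n^3 - 2.38480000000001*n^2 - 45.234*n + 12.8881)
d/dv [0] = 0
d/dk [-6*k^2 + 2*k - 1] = 2 - 12*k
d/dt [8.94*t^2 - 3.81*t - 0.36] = 17.88*t - 3.81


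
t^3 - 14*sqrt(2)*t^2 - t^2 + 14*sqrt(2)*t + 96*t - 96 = (t - 1)*(t - 8*sqrt(2))*(t - 6*sqrt(2))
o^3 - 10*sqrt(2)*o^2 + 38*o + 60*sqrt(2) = (o - 6*sqrt(2))*(o - 5*sqrt(2))*(o + sqrt(2))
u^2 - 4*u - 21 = (u - 7)*(u + 3)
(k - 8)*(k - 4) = k^2 - 12*k + 32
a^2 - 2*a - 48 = (a - 8)*(a + 6)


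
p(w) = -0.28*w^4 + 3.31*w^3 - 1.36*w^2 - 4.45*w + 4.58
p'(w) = -1.12*w^3 + 9.93*w^2 - 2.72*w - 4.45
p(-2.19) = -33.40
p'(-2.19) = 60.90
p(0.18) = 3.75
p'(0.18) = -4.62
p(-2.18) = -32.80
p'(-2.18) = 60.27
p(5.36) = 220.26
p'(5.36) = 93.79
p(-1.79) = -13.67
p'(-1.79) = 38.66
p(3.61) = 78.96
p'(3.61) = 62.45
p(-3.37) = -158.67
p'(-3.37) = 160.36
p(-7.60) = -2427.31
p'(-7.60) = 1081.43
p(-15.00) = -25580.92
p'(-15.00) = 6050.60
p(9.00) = 430.28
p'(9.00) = -41.08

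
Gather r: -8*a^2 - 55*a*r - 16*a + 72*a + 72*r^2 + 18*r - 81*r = -8*a^2 + 56*a + 72*r^2 + r*(-55*a - 63)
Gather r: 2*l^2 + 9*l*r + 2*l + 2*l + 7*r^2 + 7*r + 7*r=2*l^2 + 4*l + 7*r^2 + r*(9*l + 14)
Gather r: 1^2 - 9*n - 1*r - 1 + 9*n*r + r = 9*n*r - 9*n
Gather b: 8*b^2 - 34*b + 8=8*b^2 - 34*b + 8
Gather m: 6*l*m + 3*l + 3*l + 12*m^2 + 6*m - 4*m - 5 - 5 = 6*l + 12*m^2 + m*(6*l + 2) - 10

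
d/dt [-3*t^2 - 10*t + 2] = -6*t - 10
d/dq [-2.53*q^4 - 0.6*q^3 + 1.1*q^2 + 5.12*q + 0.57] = -10.12*q^3 - 1.8*q^2 + 2.2*q + 5.12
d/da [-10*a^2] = -20*a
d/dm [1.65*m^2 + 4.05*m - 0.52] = 3.3*m + 4.05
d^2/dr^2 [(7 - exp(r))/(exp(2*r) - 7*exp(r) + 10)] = (-exp(4*r) + 21*exp(3*r) - 87*exp(2*r) - 7*exp(r) + 390)*exp(r)/(exp(6*r) - 21*exp(5*r) + 177*exp(4*r) - 763*exp(3*r) + 1770*exp(2*r) - 2100*exp(r) + 1000)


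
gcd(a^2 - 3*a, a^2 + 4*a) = a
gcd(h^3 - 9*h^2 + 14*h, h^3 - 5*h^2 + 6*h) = h^2 - 2*h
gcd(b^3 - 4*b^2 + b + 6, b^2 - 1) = b + 1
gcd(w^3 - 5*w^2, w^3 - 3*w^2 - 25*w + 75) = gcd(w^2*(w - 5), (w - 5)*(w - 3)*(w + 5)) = w - 5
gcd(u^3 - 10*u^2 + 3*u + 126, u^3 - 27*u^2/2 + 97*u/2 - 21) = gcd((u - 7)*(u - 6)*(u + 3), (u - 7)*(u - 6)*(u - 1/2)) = u^2 - 13*u + 42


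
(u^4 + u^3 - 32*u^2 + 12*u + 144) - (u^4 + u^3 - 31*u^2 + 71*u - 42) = -u^2 - 59*u + 186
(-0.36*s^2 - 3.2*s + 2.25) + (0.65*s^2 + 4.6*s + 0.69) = 0.29*s^2 + 1.4*s + 2.94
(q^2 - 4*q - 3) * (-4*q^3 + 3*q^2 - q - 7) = -4*q^5 + 19*q^4 - q^3 - 12*q^2 + 31*q + 21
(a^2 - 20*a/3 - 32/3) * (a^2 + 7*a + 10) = a^4 + a^3/3 - 142*a^2/3 - 424*a/3 - 320/3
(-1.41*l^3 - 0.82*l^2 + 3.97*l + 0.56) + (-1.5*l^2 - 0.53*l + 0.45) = -1.41*l^3 - 2.32*l^2 + 3.44*l + 1.01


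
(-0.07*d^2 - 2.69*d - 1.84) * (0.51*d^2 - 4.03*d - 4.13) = -0.0357*d^4 - 1.0898*d^3 + 10.1914*d^2 + 18.5249*d + 7.5992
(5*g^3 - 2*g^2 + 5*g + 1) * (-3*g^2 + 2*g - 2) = -15*g^5 + 16*g^4 - 29*g^3 + 11*g^2 - 8*g - 2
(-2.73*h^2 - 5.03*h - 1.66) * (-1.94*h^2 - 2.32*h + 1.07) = 5.2962*h^4 + 16.0918*h^3 + 11.9689*h^2 - 1.5309*h - 1.7762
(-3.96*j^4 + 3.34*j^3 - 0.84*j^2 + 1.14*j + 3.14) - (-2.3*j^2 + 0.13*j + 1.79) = -3.96*j^4 + 3.34*j^3 + 1.46*j^2 + 1.01*j + 1.35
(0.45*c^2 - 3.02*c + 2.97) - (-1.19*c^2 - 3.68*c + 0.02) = 1.64*c^2 + 0.66*c + 2.95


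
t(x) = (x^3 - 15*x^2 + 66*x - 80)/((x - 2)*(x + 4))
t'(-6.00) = -26.00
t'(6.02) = -0.08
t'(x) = (3*x^2 - 30*x + 66)/((x - 2)*(x + 4)) - (x^3 - 15*x^2 + 66*x - 80)/((x - 2)*(x + 4)^2) - (x^3 - 15*x^2 + 66*x - 80)/((x - 2)^2*(x + 4)) = (x^2 + 8*x - 92)/(x^2 + 8*x + 16)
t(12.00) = 1.75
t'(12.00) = 0.58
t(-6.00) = -77.00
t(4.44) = 0.24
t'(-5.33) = -60.05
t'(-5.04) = -98.85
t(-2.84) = 73.26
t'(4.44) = -0.52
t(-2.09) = 37.45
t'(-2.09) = -28.60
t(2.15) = 2.71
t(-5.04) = -125.89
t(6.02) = -0.20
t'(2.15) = -1.86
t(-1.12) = 19.38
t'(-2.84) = -79.26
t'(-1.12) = -12.02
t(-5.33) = -103.53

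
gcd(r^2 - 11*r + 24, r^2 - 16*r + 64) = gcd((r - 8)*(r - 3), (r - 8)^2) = r - 8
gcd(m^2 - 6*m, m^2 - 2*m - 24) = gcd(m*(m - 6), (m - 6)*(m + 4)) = m - 6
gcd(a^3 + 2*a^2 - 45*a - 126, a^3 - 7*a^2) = a - 7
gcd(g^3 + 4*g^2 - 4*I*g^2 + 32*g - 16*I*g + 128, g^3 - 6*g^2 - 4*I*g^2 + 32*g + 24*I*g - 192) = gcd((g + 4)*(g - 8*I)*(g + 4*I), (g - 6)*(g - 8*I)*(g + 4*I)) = g^2 - 4*I*g + 32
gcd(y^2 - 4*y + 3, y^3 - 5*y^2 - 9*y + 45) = y - 3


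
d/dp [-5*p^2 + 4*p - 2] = 4 - 10*p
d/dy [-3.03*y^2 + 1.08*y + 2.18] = 1.08 - 6.06*y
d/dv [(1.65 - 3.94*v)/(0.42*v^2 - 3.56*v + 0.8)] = (1.6548*v^2 - 1.386*v + 2.722)/(0.1764*v^4 - 2.9904*v^3 + 13.3456*v^2 - 5.696*v + 0.64)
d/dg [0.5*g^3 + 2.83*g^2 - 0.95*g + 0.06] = 1.5*g^2 + 5.66*g - 0.95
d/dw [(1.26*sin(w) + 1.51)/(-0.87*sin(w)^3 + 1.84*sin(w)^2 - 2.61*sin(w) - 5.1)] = (2.1924*sin(w)^3 + 1.6227*sin(w)^2 - 5.5568*sin(w) - 2.4849)*cos(w)/(0.7569*sin(w)^6 - 3.2016*sin(w)^5 + 7.927*sin(w)^4 - 0.7308*sin(w)^3 - 11.9559*sin(w)^2 + 26.622*sin(w) + 26.01)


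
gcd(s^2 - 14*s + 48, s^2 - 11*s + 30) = s - 6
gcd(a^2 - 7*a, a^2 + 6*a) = a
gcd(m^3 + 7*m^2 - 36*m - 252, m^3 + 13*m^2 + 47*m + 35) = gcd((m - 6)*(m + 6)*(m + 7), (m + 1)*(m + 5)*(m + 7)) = m + 7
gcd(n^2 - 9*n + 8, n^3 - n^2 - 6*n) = 1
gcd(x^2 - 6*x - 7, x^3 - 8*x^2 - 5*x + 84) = x - 7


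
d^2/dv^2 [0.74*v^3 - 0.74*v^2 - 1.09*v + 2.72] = 4.44*v - 1.48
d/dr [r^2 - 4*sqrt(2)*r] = 2*r - 4*sqrt(2)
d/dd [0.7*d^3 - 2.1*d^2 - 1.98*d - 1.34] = 2.1*d^2 - 4.2*d - 1.98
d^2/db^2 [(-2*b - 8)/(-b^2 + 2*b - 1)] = 4*(b + 14)/(b^4 - 4*b^3 + 6*b^2 - 4*b + 1)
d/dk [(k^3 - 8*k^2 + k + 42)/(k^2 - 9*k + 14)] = (k^2 - 4*k + 8)/(k^2 - 4*k + 4)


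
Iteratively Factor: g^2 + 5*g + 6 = (g + 3)*(g + 2)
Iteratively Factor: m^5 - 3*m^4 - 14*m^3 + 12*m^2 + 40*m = (m - 2)*(m^4 - m^3 - 16*m^2 - 20*m) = (m - 2)*(m + 2)*(m^3 - 3*m^2 - 10*m) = (m - 2)*(m + 2)^2*(m^2 - 5*m) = m*(m - 2)*(m + 2)^2*(m - 5)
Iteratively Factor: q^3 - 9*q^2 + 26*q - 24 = (q - 4)*(q^2 - 5*q + 6) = (q - 4)*(q - 3)*(q - 2)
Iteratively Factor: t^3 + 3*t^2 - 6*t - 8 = (t + 4)*(t^2 - t - 2) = (t - 2)*(t + 4)*(t + 1)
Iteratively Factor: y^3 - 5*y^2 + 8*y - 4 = (y - 2)*(y^2 - 3*y + 2) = (y - 2)*(y - 1)*(y - 2)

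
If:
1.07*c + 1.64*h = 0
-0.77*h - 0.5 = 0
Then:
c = 1.00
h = -0.65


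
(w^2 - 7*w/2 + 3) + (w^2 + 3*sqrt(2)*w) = 2*w^2 - 7*w/2 + 3*sqrt(2)*w + 3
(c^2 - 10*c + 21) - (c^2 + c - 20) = 41 - 11*c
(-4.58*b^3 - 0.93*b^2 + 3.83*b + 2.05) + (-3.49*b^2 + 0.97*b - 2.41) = -4.58*b^3 - 4.42*b^2 + 4.8*b - 0.36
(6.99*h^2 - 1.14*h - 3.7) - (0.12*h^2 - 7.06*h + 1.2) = 6.87*h^2 + 5.92*h - 4.9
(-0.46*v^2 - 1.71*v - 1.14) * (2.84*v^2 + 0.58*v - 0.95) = -1.3064*v^4 - 5.1232*v^3 - 3.7924*v^2 + 0.9633*v + 1.083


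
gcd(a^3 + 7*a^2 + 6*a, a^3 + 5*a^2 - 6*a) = a^2 + 6*a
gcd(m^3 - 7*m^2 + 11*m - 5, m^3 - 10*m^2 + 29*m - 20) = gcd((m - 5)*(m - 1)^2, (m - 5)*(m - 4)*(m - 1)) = m^2 - 6*m + 5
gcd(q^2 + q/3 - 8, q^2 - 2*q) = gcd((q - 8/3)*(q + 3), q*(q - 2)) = 1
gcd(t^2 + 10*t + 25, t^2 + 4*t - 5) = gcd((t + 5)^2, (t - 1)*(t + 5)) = t + 5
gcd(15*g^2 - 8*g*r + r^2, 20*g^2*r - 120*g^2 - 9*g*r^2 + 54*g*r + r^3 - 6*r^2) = -5*g + r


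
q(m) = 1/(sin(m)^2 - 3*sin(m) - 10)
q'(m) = (-2*sin(m)*cos(m) + 3*cos(m))/(sin(m)^2 - 3*sin(m) - 10)^2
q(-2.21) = -0.14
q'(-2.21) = -0.06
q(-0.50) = -0.12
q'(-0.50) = 0.05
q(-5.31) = -0.08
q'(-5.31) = 0.01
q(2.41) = -0.09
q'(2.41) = -0.01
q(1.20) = -0.08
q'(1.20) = 0.00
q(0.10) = -0.10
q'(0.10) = 0.03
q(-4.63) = -0.08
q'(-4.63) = -0.00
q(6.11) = -0.11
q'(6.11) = 0.04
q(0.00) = -0.10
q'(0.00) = 0.03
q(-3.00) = -0.10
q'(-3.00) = -0.04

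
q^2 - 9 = (q - 3)*(q + 3)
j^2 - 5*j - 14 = (j - 7)*(j + 2)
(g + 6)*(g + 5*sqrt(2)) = g^2 + 6*g + 5*sqrt(2)*g + 30*sqrt(2)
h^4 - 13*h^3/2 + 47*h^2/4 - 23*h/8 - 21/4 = (h - 7/2)*(h - 2)*(h - 3/2)*(h + 1/2)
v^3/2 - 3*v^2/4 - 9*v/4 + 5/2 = (v/2 + 1)*(v - 5/2)*(v - 1)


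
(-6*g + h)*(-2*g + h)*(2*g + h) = 24*g^3 - 4*g^2*h - 6*g*h^2 + h^3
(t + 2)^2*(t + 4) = t^3 + 8*t^2 + 20*t + 16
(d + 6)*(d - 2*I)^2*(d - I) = d^4 + 6*d^3 - 5*I*d^3 - 8*d^2 - 30*I*d^2 - 48*d + 4*I*d + 24*I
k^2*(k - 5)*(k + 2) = k^4 - 3*k^3 - 10*k^2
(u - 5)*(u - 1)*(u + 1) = u^3 - 5*u^2 - u + 5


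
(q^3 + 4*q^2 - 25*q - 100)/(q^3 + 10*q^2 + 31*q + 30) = (q^2 - q - 20)/(q^2 + 5*q + 6)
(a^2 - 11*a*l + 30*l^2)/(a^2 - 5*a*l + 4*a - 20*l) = (a - 6*l)/(a + 4)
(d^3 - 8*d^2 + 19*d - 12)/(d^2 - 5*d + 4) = d - 3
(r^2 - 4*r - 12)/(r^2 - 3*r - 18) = (r + 2)/(r + 3)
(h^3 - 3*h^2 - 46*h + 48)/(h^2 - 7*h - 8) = (h^2 + 5*h - 6)/(h + 1)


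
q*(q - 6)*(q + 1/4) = q^3 - 23*q^2/4 - 3*q/2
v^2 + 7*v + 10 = (v + 2)*(v + 5)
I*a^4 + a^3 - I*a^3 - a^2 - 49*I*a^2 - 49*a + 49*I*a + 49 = (a - 7)*(a + 7)*(a - I)*(I*a - I)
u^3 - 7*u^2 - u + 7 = (u - 7)*(u - 1)*(u + 1)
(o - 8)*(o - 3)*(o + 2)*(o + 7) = o^4 - 2*o^3 - 61*o^2 + 62*o + 336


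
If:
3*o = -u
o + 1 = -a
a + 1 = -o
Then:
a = u/3 - 1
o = -u/3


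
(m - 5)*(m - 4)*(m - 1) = m^3 - 10*m^2 + 29*m - 20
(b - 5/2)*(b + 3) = b^2 + b/2 - 15/2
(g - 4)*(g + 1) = g^2 - 3*g - 4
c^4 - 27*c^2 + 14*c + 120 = (c - 4)*(c - 3)*(c + 2)*(c + 5)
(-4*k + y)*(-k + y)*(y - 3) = 4*k^2*y - 12*k^2 - 5*k*y^2 + 15*k*y + y^3 - 3*y^2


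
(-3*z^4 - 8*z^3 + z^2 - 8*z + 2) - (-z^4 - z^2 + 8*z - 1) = -2*z^4 - 8*z^3 + 2*z^2 - 16*z + 3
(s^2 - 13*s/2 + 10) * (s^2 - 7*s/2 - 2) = s^4 - 10*s^3 + 123*s^2/4 - 22*s - 20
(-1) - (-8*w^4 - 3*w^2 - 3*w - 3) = 8*w^4 + 3*w^2 + 3*w + 2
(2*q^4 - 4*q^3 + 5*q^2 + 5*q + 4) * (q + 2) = 2*q^5 - 3*q^3 + 15*q^2 + 14*q + 8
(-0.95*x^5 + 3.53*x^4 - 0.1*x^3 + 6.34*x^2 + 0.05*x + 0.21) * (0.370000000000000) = -0.3515*x^5 + 1.3061*x^4 - 0.037*x^3 + 2.3458*x^2 + 0.0185*x + 0.0777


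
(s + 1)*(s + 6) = s^2 + 7*s + 6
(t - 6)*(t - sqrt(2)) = t^2 - 6*t - sqrt(2)*t + 6*sqrt(2)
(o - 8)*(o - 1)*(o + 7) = o^3 - 2*o^2 - 55*o + 56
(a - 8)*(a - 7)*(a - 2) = a^3 - 17*a^2 + 86*a - 112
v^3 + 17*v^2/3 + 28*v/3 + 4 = (v + 2/3)*(v + 2)*(v + 3)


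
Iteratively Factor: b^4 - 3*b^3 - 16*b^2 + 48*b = (b + 4)*(b^3 - 7*b^2 + 12*b) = b*(b + 4)*(b^2 - 7*b + 12) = b*(b - 3)*(b + 4)*(b - 4)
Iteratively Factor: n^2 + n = (n)*(n + 1)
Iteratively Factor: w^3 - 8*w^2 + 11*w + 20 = (w - 4)*(w^2 - 4*w - 5) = (w - 5)*(w - 4)*(w + 1)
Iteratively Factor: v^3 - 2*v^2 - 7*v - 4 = (v - 4)*(v^2 + 2*v + 1) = (v - 4)*(v + 1)*(v + 1)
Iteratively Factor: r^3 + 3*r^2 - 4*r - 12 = (r - 2)*(r^2 + 5*r + 6) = (r - 2)*(r + 2)*(r + 3)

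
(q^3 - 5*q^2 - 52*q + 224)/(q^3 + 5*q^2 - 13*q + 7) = (q^2 - 12*q + 32)/(q^2 - 2*q + 1)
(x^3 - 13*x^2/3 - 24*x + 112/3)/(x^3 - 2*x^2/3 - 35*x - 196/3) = (3*x - 4)/(3*x + 7)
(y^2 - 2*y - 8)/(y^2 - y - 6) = (y - 4)/(y - 3)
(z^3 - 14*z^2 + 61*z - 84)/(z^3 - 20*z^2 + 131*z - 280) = (z^2 - 7*z + 12)/(z^2 - 13*z + 40)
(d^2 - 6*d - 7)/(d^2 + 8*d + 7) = (d - 7)/(d + 7)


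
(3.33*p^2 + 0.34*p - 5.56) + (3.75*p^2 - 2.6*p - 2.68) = 7.08*p^2 - 2.26*p - 8.24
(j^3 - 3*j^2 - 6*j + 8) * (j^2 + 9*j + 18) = j^5 + 6*j^4 - 15*j^3 - 100*j^2 - 36*j + 144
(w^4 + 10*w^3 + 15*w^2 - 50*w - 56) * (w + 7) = w^5 + 17*w^4 + 85*w^3 + 55*w^2 - 406*w - 392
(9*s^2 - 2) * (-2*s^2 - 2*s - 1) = -18*s^4 - 18*s^3 - 5*s^2 + 4*s + 2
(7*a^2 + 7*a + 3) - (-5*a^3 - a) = 5*a^3 + 7*a^2 + 8*a + 3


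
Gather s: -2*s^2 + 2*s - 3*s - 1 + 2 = -2*s^2 - s + 1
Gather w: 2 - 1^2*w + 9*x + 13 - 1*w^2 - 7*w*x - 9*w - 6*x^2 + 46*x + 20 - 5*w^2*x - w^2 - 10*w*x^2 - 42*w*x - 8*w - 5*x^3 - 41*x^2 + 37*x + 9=w^2*(-5*x - 2) + w*(-10*x^2 - 49*x - 18) - 5*x^3 - 47*x^2 + 92*x + 44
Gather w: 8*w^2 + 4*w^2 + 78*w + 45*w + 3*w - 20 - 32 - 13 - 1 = 12*w^2 + 126*w - 66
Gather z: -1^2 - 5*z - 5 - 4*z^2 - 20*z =-4*z^2 - 25*z - 6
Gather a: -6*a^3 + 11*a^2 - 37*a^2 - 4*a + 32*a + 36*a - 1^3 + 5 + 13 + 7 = -6*a^3 - 26*a^2 + 64*a + 24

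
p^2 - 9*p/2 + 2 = (p - 4)*(p - 1/2)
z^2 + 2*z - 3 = (z - 1)*(z + 3)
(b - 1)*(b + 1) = b^2 - 1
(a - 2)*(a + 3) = a^2 + a - 6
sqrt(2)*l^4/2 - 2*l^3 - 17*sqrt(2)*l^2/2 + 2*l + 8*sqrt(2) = (l/2 + sqrt(2))*(l - 1)*(l - 4*sqrt(2))*(sqrt(2)*l + sqrt(2))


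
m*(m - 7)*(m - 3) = m^3 - 10*m^2 + 21*m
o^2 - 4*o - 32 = (o - 8)*(o + 4)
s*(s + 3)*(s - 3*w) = s^3 - 3*s^2*w + 3*s^2 - 9*s*w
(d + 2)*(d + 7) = d^2 + 9*d + 14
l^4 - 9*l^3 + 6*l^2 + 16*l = l*(l - 8)*(l - 2)*(l + 1)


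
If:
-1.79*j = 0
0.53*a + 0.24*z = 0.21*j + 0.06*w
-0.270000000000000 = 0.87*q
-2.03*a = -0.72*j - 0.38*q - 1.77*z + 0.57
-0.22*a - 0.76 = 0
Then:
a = -3.45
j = 0.00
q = -0.31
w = -44.81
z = -3.57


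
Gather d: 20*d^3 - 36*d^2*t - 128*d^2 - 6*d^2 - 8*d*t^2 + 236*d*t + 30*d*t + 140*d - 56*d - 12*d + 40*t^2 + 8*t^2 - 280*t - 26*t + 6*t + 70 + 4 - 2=20*d^3 + d^2*(-36*t - 134) + d*(-8*t^2 + 266*t + 72) + 48*t^2 - 300*t + 72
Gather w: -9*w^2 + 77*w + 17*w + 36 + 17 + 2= -9*w^2 + 94*w + 55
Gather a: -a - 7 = -a - 7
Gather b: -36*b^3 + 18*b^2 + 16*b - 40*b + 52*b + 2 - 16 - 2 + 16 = -36*b^3 + 18*b^2 + 28*b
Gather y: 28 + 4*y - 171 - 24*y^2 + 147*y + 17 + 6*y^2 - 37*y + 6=-18*y^2 + 114*y - 120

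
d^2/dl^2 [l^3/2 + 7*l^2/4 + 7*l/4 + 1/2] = 3*l + 7/2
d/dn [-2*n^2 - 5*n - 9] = -4*n - 5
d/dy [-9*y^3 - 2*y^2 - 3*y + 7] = -27*y^2 - 4*y - 3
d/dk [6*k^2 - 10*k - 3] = 12*k - 10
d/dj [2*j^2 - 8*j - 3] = 4*j - 8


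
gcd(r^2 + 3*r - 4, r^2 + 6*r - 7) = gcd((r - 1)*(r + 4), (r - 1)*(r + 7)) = r - 1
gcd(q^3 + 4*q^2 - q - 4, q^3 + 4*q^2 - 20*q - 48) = 1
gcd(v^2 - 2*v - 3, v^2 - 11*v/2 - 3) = 1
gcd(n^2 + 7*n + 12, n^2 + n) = 1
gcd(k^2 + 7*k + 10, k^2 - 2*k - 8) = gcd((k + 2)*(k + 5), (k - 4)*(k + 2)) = k + 2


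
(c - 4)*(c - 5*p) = c^2 - 5*c*p - 4*c + 20*p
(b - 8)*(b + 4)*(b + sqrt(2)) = b^3 - 4*b^2 + sqrt(2)*b^2 - 32*b - 4*sqrt(2)*b - 32*sqrt(2)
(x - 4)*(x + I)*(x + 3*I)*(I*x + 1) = I*x^4 - 3*x^3 - 4*I*x^3 + 12*x^2 + I*x^2 - 3*x - 4*I*x + 12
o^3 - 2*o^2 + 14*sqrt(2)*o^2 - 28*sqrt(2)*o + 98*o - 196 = (o - 2)*(o + 7*sqrt(2))^2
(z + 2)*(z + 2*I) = z^2 + 2*z + 2*I*z + 4*I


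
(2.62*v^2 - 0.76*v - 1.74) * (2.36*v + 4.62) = 6.1832*v^3 + 10.3108*v^2 - 7.6176*v - 8.0388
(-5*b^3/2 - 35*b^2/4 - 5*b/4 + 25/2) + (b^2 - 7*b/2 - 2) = -5*b^3/2 - 31*b^2/4 - 19*b/4 + 21/2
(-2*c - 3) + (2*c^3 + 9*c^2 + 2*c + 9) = 2*c^3 + 9*c^2 + 6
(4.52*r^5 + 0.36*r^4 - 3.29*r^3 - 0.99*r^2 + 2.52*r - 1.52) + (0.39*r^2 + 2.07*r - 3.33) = 4.52*r^5 + 0.36*r^4 - 3.29*r^3 - 0.6*r^2 + 4.59*r - 4.85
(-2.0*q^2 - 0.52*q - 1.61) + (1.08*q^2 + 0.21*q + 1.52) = -0.92*q^2 - 0.31*q - 0.0900000000000001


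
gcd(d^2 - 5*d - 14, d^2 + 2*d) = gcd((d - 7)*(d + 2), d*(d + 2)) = d + 2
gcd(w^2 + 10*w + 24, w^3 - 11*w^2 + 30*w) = 1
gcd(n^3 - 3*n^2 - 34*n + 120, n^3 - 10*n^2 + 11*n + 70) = n - 5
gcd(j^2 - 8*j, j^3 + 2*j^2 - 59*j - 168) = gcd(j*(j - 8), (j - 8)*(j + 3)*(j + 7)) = j - 8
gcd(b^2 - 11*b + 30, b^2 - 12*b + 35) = b - 5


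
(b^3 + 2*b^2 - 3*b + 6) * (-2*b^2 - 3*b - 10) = -2*b^5 - 7*b^4 - 10*b^3 - 23*b^2 + 12*b - 60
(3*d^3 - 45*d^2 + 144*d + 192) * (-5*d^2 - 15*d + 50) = -15*d^5 + 180*d^4 + 105*d^3 - 5370*d^2 + 4320*d + 9600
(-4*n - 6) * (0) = 0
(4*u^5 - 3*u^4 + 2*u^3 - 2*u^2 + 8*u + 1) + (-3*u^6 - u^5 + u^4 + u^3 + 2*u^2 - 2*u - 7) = -3*u^6 + 3*u^5 - 2*u^4 + 3*u^3 + 6*u - 6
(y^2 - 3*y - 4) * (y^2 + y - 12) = y^4 - 2*y^3 - 19*y^2 + 32*y + 48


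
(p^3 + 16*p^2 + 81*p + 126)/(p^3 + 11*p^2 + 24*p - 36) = (p^2 + 10*p + 21)/(p^2 + 5*p - 6)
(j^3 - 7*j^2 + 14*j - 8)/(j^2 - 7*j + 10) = (j^2 - 5*j + 4)/(j - 5)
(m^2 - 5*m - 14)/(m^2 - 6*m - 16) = (m - 7)/(m - 8)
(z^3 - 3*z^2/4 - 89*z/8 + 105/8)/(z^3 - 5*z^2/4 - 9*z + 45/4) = (z + 7/2)/(z + 3)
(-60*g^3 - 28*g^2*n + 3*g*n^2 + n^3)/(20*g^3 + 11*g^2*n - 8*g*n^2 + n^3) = (-12*g^2 - 8*g*n - n^2)/(4*g^2 + 3*g*n - n^2)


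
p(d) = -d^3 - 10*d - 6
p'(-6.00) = -118.00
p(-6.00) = 270.00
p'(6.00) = -118.00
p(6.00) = -282.00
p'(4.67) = -75.43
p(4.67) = -154.55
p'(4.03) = -58.72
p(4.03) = -111.75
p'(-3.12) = -39.20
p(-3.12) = 55.57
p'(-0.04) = -10.00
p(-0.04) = -5.60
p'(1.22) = -14.47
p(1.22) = -20.02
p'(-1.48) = -16.57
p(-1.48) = 12.04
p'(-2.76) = -32.85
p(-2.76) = 42.62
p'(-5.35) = -95.87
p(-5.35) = 200.63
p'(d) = -3*d^2 - 10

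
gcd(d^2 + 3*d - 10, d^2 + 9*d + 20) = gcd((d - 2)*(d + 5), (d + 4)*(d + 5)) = d + 5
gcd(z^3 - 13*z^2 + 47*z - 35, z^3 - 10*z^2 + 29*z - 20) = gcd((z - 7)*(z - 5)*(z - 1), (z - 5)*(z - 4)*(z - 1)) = z^2 - 6*z + 5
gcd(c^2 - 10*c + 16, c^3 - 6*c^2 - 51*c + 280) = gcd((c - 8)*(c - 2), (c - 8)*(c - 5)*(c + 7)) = c - 8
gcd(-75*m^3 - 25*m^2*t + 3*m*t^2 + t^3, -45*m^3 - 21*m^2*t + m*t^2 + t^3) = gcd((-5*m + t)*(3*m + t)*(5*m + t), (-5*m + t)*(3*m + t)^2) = -15*m^2 - 2*m*t + t^2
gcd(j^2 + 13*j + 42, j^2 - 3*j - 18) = 1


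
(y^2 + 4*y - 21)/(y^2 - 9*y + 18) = (y + 7)/(y - 6)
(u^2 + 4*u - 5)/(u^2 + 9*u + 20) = (u - 1)/(u + 4)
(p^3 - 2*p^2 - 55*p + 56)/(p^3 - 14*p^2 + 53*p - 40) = (p + 7)/(p - 5)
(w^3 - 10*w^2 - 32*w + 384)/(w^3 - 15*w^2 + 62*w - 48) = (w^2 - 2*w - 48)/(w^2 - 7*w + 6)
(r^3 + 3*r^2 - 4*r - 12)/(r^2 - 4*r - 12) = (r^2 + r - 6)/(r - 6)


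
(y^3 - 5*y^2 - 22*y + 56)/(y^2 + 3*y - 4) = (y^2 - 9*y + 14)/(y - 1)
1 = 1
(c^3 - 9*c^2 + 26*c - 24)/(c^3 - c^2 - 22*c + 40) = (c - 3)/(c + 5)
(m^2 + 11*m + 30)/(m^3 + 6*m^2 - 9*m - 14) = (m^2 + 11*m + 30)/(m^3 + 6*m^2 - 9*m - 14)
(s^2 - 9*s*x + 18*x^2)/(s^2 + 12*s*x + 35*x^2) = (s^2 - 9*s*x + 18*x^2)/(s^2 + 12*s*x + 35*x^2)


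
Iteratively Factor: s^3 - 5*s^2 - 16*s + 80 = (s - 4)*(s^2 - s - 20) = (s - 4)*(s + 4)*(s - 5)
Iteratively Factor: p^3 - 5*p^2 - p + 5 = (p - 1)*(p^2 - 4*p - 5) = (p - 1)*(p + 1)*(p - 5)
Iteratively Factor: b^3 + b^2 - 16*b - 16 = (b - 4)*(b^2 + 5*b + 4) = (b - 4)*(b + 1)*(b + 4)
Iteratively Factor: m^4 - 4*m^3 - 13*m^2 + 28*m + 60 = (m - 3)*(m^3 - m^2 - 16*m - 20) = (m - 3)*(m + 2)*(m^2 - 3*m - 10) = (m - 5)*(m - 3)*(m + 2)*(m + 2)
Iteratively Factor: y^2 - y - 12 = (y + 3)*(y - 4)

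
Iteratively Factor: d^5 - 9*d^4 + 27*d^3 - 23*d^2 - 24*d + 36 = (d - 2)*(d^4 - 7*d^3 + 13*d^2 + 3*d - 18) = (d - 2)*(d + 1)*(d^3 - 8*d^2 + 21*d - 18) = (d - 2)^2*(d + 1)*(d^2 - 6*d + 9) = (d - 3)*(d - 2)^2*(d + 1)*(d - 3)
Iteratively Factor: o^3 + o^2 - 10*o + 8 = (o - 1)*(o^2 + 2*o - 8) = (o - 2)*(o - 1)*(o + 4)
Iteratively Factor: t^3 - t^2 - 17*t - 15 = (t + 3)*(t^2 - 4*t - 5) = (t - 5)*(t + 3)*(t + 1)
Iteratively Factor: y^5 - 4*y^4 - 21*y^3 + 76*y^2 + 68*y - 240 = (y - 3)*(y^4 - y^3 - 24*y^2 + 4*y + 80) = (y - 3)*(y + 2)*(y^3 - 3*y^2 - 18*y + 40) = (y - 5)*(y - 3)*(y + 2)*(y^2 + 2*y - 8) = (y - 5)*(y - 3)*(y - 2)*(y + 2)*(y + 4)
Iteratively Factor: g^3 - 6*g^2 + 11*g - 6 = (g - 2)*(g^2 - 4*g + 3) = (g - 3)*(g - 2)*(g - 1)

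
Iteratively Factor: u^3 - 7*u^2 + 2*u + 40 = (u + 2)*(u^2 - 9*u + 20) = (u - 5)*(u + 2)*(u - 4)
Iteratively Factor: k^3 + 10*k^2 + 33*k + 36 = (k + 3)*(k^2 + 7*k + 12) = (k + 3)^2*(k + 4)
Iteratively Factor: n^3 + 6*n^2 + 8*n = (n + 4)*(n^2 + 2*n) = n*(n + 4)*(n + 2)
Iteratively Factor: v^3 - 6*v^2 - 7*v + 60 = (v - 4)*(v^2 - 2*v - 15) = (v - 4)*(v + 3)*(v - 5)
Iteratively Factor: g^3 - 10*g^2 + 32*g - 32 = (g - 4)*(g^2 - 6*g + 8) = (g - 4)^2*(g - 2)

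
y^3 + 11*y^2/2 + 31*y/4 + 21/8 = (y + 1/2)*(y + 3/2)*(y + 7/2)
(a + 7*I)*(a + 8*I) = a^2 + 15*I*a - 56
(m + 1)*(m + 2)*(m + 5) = m^3 + 8*m^2 + 17*m + 10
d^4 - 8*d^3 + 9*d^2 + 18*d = d*(d - 6)*(d - 3)*(d + 1)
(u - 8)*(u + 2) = u^2 - 6*u - 16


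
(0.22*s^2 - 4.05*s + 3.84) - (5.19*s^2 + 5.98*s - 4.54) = -4.97*s^2 - 10.03*s + 8.38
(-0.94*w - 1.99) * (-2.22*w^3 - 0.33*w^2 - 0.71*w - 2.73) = 2.0868*w^4 + 4.728*w^3 + 1.3241*w^2 + 3.9791*w + 5.4327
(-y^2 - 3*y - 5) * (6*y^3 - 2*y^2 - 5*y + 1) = -6*y^5 - 16*y^4 - 19*y^3 + 24*y^2 + 22*y - 5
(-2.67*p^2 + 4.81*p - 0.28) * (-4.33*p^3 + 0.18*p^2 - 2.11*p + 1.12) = 11.5611*p^5 - 21.3079*p^4 + 7.7119*p^3 - 13.1899*p^2 + 5.978*p - 0.3136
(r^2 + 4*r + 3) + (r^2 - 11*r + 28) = 2*r^2 - 7*r + 31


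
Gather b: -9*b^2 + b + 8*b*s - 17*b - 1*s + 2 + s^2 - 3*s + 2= -9*b^2 + b*(8*s - 16) + s^2 - 4*s + 4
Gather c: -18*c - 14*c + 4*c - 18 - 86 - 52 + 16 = -28*c - 140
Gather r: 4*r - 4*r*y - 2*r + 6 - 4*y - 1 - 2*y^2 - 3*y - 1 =r*(2 - 4*y) - 2*y^2 - 7*y + 4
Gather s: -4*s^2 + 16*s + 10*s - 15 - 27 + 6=-4*s^2 + 26*s - 36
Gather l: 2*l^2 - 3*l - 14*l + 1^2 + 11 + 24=2*l^2 - 17*l + 36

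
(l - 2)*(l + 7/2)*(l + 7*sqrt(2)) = l^3 + 3*l^2/2 + 7*sqrt(2)*l^2 - 7*l + 21*sqrt(2)*l/2 - 49*sqrt(2)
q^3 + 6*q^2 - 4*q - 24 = (q - 2)*(q + 2)*(q + 6)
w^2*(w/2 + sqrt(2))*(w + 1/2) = w^4/2 + w^3/4 + sqrt(2)*w^3 + sqrt(2)*w^2/2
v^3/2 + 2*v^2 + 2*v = v*(v/2 + 1)*(v + 2)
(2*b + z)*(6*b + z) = 12*b^2 + 8*b*z + z^2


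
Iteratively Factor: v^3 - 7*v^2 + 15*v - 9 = (v - 3)*(v^2 - 4*v + 3) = (v - 3)*(v - 1)*(v - 3)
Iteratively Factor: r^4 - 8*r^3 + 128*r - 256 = (r + 4)*(r^3 - 12*r^2 + 48*r - 64) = (r - 4)*(r + 4)*(r^2 - 8*r + 16) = (r - 4)^2*(r + 4)*(r - 4)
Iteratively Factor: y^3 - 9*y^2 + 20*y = (y - 4)*(y^2 - 5*y) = y*(y - 4)*(y - 5)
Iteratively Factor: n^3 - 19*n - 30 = (n - 5)*(n^2 + 5*n + 6) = (n - 5)*(n + 2)*(n + 3)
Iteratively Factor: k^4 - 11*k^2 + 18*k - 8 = (k - 1)*(k^3 + k^2 - 10*k + 8) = (k - 2)*(k - 1)*(k^2 + 3*k - 4) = (k - 2)*(k - 1)*(k + 4)*(k - 1)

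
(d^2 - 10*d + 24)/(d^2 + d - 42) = (d - 4)/(d + 7)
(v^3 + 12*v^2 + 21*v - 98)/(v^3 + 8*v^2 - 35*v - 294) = (v - 2)/(v - 6)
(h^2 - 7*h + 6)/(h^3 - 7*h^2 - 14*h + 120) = (h - 1)/(h^2 - h - 20)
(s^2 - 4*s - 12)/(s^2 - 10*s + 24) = (s + 2)/(s - 4)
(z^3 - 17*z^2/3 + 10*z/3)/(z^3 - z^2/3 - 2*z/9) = 3*(z - 5)/(3*z + 1)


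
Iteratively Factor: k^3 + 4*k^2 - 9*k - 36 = (k - 3)*(k^2 + 7*k + 12) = (k - 3)*(k + 3)*(k + 4)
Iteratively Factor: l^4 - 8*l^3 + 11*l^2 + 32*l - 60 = (l - 3)*(l^3 - 5*l^2 - 4*l + 20) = (l - 3)*(l - 2)*(l^2 - 3*l - 10) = (l - 3)*(l - 2)*(l + 2)*(l - 5)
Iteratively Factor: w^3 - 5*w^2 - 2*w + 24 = (w - 4)*(w^2 - w - 6) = (w - 4)*(w - 3)*(w + 2)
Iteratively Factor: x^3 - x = (x)*(x^2 - 1) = x*(x - 1)*(x + 1)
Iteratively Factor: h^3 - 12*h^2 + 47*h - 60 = (h - 3)*(h^2 - 9*h + 20) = (h - 5)*(h - 3)*(h - 4)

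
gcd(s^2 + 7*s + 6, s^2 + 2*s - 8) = 1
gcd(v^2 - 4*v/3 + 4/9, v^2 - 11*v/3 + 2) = v - 2/3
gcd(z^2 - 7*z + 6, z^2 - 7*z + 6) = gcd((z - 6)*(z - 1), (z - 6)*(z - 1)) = z^2 - 7*z + 6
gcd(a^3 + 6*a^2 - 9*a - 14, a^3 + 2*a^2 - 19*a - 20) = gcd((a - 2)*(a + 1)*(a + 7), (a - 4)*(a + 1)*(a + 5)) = a + 1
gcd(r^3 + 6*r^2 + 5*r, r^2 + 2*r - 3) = 1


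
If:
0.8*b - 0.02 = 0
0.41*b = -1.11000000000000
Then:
No Solution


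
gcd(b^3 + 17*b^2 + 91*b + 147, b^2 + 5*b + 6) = b + 3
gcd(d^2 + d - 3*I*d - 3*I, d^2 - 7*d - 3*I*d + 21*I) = d - 3*I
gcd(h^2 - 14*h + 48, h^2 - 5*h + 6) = 1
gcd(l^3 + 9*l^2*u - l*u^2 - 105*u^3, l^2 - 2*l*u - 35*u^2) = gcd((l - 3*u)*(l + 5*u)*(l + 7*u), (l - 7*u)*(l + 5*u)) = l + 5*u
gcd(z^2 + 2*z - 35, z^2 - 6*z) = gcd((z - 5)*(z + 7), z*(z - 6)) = 1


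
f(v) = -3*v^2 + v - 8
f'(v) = 1 - 6*v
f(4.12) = -54.80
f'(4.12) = -23.72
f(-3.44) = -46.94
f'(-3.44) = 21.64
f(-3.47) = -47.59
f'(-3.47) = 21.82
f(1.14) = -10.76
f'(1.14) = -5.84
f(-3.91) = -57.77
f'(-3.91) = 24.46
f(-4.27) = -66.97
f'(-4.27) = 26.62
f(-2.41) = -27.83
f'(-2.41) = 15.46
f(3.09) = -33.55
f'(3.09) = -17.54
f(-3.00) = -38.00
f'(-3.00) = 19.00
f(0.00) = -8.00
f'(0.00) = 1.00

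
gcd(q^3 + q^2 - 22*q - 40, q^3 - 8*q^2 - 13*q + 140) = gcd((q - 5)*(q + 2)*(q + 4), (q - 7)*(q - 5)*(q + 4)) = q^2 - q - 20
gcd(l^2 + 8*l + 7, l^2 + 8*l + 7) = l^2 + 8*l + 7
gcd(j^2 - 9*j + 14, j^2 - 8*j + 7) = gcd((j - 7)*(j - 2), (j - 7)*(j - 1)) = j - 7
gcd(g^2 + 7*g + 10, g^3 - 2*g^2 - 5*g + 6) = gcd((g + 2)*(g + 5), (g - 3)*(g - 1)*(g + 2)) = g + 2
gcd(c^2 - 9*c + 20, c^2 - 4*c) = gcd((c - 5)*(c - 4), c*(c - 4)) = c - 4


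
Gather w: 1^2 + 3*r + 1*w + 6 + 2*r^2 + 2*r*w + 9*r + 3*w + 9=2*r^2 + 12*r + w*(2*r + 4) + 16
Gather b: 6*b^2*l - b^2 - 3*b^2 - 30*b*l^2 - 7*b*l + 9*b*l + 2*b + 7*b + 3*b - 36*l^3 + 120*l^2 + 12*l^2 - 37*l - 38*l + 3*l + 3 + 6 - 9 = b^2*(6*l - 4) + b*(-30*l^2 + 2*l + 12) - 36*l^3 + 132*l^2 - 72*l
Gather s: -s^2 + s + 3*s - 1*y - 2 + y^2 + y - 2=-s^2 + 4*s + y^2 - 4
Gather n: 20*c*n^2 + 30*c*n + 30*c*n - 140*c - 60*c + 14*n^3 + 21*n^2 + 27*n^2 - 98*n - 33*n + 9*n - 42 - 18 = -200*c + 14*n^3 + n^2*(20*c + 48) + n*(60*c - 122) - 60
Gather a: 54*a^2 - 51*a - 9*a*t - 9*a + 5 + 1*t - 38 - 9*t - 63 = 54*a^2 + a*(-9*t - 60) - 8*t - 96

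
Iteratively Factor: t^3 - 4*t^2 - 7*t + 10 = (t + 2)*(t^2 - 6*t + 5) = (t - 1)*(t + 2)*(t - 5)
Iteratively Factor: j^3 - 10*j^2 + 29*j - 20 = (j - 5)*(j^2 - 5*j + 4) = (j - 5)*(j - 4)*(j - 1)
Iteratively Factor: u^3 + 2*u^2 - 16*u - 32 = (u - 4)*(u^2 + 6*u + 8) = (u - 4)*(u + 2)*(u + 4)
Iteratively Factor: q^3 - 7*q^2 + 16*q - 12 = (q - 2)*(q^2 - 5*q + 6) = (q - 3)*(q - 2)*(q - 2)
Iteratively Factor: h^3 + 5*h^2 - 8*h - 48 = (h + 4)*(h^2 + h - 12) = (h - 3)*(h + 4)*(h + 4)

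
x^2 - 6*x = x*(x - 6)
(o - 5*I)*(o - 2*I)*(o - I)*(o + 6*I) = o^4 - 2*I*o^3 + 31*o^2 - 92*I*o - 60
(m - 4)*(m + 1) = m^2 - 3*m - 4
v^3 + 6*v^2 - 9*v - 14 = (v - 2)*(v + 1)*(v + 7)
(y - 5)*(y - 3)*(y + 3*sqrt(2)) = y^3 - 8*y^2 + 3*sqrt(2)*y^2 - 24*sqrt(2)*y + 15*y + 45*sqrt(2)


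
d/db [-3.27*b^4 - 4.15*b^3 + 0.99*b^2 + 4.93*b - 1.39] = -13.08*b^3 - 12.45*b^2 + 1.98*b + 4.93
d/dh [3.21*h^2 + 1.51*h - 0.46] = 6.42*h + 1.51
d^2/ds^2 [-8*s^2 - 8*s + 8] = -16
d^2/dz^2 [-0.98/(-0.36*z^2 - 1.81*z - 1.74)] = (-0.254016*z^2 - 1.277136*z + 0.98*(0.72*z + 1.81)*(1.44*z + 3.62) - 1.227744)/(0.36*z^2 + 1.81*z + 1.74)^3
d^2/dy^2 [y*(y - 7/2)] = 2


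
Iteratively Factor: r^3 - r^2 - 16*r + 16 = (r - 1)*(r^2 - 16) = (r - 1)*(r + 4)*(r - 4)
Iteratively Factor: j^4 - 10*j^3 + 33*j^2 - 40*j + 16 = (j - 4)*(j^3 - 6*j^2 + 9*j - 4) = (j - 4)^2*(j^2 - 2*j + 1) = (j - 4)^2*(j - 1)*(j - 1)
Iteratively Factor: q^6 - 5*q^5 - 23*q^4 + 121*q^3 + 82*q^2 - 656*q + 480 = (q - 1)*(q^5 - 4*q^4 - 27*q^3 + 94*q^2 + 176*q - 480) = (q - 1)*(q + 3)*(q^4 - 7*q^3 - 6*q^2 + 112*q - 160) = (q - 2)*(q - 1)*(q + 3)*(q^3 - 5*q^2 - 16*q + 80) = (q - 4)*(q - 2)*(q - 1)*(q + 3)*(q^2 - q - 20) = (q - 5)*(q - 4)*(q - 2)*(q - 1)*(q + 3)*(q + 4)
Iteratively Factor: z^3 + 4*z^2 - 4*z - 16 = (z - 2)*(z^2 + 6*z + 8) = (z - 2)*(z + 4)*(z + 2)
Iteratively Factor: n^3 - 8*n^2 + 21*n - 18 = (n - 3)*(n^2 - 5*n + 6) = (n - 3)*(n - 2)*(n - 3)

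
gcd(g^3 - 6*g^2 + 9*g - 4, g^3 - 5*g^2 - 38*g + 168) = g - 4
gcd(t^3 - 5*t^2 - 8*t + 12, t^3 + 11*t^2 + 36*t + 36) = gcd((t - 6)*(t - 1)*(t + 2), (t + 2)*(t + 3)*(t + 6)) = t + 2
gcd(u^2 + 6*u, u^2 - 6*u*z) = u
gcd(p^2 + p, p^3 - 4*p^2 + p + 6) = p + 1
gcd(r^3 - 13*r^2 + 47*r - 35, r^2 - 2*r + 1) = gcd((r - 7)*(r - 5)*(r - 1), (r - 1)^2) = r - 1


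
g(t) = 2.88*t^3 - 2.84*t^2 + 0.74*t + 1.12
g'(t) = 8.64*t^2 - 5.68*t + 0.74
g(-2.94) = -98.79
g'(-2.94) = 92.12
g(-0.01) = 1.11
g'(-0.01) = 0.80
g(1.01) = 1.94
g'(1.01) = 3.82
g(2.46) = 28.63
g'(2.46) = 39.05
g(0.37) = 1.15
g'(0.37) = -0.18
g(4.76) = 250.90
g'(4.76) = 169.46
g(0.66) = 1.20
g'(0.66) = 0.75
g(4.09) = 153.68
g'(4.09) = 122.04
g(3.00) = 55.54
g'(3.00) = 61.46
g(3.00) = 55.54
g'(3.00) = 61.46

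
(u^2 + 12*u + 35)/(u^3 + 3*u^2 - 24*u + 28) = (u + 5)/(u^2 - 4*u + 4)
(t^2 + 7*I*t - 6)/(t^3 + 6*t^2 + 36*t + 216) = (t + I)/(t^2 + 6*t*(1 - I) - 36*I)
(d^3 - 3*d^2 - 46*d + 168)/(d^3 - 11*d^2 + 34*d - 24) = (d + 7)/(d - 1)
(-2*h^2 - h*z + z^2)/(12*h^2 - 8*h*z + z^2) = (h + z)/(-6*h + z)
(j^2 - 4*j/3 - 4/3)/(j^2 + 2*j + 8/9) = 3*(j - 2)/(3*j + 4)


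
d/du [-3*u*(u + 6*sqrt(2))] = -6*u - 18*sqrt(2)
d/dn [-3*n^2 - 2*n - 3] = -6*n - 2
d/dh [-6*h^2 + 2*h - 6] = 2 - 12*h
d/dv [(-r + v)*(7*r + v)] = 6*r + 2*v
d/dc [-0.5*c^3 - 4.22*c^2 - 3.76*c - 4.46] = -1.5*c^2 - 8.44*c - 3.76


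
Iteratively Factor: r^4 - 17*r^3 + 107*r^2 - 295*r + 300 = (r - 5)*(r^3 - 12*r^2 + 47*r - 60) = (r - 5)^2*(r^2 - 7*r + 12) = (r - 5)^2*(r - 3)*(r - 4)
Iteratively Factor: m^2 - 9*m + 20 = (m - 5)*(m - 4)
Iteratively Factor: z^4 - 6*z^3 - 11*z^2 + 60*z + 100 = (z - 5)*(z^3 - z^2 - 16*z - 20) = (z - 5)^2*(z^2 + 4*z + 4) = (z - 5)^2*(z + 2)*(z + 2)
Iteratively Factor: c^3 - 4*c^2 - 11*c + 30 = (c - 2)*(c^2 - 2*c - 15) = (c - 5)*(c - 2)*(c + 3)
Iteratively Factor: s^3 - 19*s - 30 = (s + 2)*(s^2 - 2*s - 15) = (s - 5)*(s + 2)*(s + 3)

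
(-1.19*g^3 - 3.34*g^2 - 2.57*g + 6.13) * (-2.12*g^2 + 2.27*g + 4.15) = 2.5228*g^5 + 4.3795*g^4 - 7.0719*g^3 - 32.6905*g^2 + 3.2496*g + 25.4395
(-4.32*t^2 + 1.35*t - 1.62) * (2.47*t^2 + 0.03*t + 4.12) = -10.6704*t^4 + 3.2049*t^3 - 21.7593*t^2 + 5.5134*t - 6.6744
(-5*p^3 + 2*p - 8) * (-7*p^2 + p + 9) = 35*p^5 - 5*p^4 - 59*p^3 + 58*p^2 + 10*p - 72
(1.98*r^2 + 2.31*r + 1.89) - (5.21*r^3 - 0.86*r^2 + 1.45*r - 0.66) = -5.21*r^3 + 2.84*r^2 + 0.86*r + 2.55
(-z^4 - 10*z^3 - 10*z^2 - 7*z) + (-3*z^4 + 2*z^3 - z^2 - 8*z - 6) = -4*z^4 - 8*z^3 - 11*z^2 - 15*z - 6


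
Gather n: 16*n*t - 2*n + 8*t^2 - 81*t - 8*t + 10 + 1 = n*(16*t - 2) + 8*t^2 - 89*t + 11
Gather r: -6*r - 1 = -6*r - 1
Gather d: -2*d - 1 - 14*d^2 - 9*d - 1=-14*d^2 - 11*d - 2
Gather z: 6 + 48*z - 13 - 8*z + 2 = 40*z - 5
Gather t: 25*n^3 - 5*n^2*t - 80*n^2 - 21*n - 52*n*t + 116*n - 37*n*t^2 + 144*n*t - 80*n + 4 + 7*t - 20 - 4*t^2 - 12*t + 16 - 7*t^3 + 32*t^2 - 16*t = 25*n^3 - 80*n^2 + 15*n - 7*t^3 + t^2*(28 - 37*n) + t*(-5*n^2 + 92*n - 21)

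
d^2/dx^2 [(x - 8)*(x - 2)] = 2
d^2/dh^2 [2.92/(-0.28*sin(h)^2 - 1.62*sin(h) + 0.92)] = (0.915712*sin(h)^4 + 3.973536*sin(h)^3 + 9.298448*sin(h)^2 - 3.595104*sin(h) - 16.83088)/(0.28*sin(h)^2 + 1.62*sin(h) - 0.92)^3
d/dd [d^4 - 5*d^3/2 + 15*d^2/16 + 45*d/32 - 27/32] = 4*d^3 - 15*d^2/2 + 15*d/8 + 45/32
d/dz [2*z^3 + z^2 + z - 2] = 6*z^2 + 2*z + 1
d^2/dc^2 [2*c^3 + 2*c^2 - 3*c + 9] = 12*c + 4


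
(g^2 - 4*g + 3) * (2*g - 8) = 2*g^3 - 16*g^2 + 38*g - 24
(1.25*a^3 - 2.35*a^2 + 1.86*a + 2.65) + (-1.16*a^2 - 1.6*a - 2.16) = 1.25*a^3 - 3.51*a^2 + 0.26*a + 0.49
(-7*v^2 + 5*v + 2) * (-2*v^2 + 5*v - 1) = 14*v^4 - 45*v^3 + 28*v^2 + 5*v - 2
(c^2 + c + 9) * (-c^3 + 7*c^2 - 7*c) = -c^5 + 6*c^4 - 9*c^3 + 56*c^2 - 63*c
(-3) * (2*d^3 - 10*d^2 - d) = -6*d^3 + 30*d^2 + 3*d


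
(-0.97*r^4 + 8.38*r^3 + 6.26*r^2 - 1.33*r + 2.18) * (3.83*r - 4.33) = -3.7151*r^5 + 36.2955*r^4 - 12.3096*r^3 - 32.1997*r^2 + 14.1083*r - 9.4394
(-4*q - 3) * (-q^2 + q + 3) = 4*q^3 - q^2 - 15*q - 9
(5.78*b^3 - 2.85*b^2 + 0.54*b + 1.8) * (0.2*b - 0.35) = 1.156*b^4 - 2.593*b^3 + 1.1055*b^2 + 0.171*b - 0.63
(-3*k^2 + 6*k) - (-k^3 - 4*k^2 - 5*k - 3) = k^3 + k^2 + 11*k + 3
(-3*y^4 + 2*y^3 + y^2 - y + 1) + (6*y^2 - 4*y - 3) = -3*y^4 + 2*y^3 + 7*y^2 - 5*y - 2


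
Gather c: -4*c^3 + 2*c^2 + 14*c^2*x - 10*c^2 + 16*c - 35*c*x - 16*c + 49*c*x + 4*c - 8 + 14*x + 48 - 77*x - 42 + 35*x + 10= -4*c^3 + c^2*(14*x - 8) + c*(14*x + 4) - 28*x + 8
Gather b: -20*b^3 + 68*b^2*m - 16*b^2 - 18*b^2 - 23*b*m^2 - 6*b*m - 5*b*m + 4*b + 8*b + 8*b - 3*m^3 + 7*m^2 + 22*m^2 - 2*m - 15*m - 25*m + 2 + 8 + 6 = -20*b^3 + b^2*(68*m - 34) + b*(-23*m^2 - 11*m + 20) - 3*m^3 + 29*m^2 - 42*m + 16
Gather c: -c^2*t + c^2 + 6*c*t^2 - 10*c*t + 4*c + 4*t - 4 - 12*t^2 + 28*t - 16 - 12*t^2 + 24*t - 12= c^2*(1 - t) + c*(6*t^2 - 10*t + 4) - 24*t^2 + 56*t - 32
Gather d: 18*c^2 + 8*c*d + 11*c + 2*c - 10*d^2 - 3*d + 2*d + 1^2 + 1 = 18*c^2 + 13*c - 10*d^2 + d*(8*c - 1) + 2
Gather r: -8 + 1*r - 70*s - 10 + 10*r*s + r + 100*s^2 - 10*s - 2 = r*(10*s + 2) + 100*s^2 - 80*s - 20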